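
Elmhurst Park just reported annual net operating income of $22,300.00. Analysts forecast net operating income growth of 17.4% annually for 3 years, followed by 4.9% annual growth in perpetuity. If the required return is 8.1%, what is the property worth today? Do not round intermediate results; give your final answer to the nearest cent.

D_1 = 26180.20000
D_2 = 30735.55480
D_3 = 36083.54134
Terminal value at year 3: TV = D_3×(1+g_2)/(r−g_2) = 37851.63486/0.032 = 1182863.58939
P_0 = D_1/(1+r)^1 + D_2/(1+r)^2 + D_3/(1+r)^3 + TV/(1+r)^3
    = 24218.50139 + 26302.05424 + 28564.85816 + 936391.75662 = 1015477.17040

$1015477.17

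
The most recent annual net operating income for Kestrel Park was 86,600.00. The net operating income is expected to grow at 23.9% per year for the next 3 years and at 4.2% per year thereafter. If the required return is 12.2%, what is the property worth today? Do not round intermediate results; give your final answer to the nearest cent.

1836754.07

D_1 = 107297.40000
D_2 = 132941.47860
D_3 = 164714.49199
Terminal value at year 3: TV = D_3×(1+g_2)/(r−g_2) = 171632.50065/0.08 = 2145406.25811
P_0 = D_1/(1+r)^1 + D_2/(1+r)^2 + D_3/(1+r)^3 + TV/(1+r)^3
    = 95630.48128 + 105602.64377 + 116614.68416 + 1518906.26123 = 1836754.07044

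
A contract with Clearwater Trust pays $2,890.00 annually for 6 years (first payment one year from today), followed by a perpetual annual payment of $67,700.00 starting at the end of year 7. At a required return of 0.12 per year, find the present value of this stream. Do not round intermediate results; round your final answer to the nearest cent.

PV of 6-year annuity: $2,890.00 × [1 − (1+0.12)^−6] / 0.12 = 11881.96716
Perpetuity value at year 6: $67,700.00 / 0.12 = 564166.66667
PV of perpetuity: 564166.66667 / (1+0.12)^6 = 285824.39086
Total PV = 11881.96716 + 285824.39086 = 297706.35803

$297706.36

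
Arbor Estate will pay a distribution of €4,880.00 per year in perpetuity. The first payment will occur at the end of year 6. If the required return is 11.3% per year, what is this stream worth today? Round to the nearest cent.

Value at end of year 5: C / r = €4,880.00 / 0.113 = €43,185.8407
Discount to today: PV = €43,185.8407 / (1 + 0.113)^5 = €43,185.8407 / 1.707953 = €25,285.15

€25285.15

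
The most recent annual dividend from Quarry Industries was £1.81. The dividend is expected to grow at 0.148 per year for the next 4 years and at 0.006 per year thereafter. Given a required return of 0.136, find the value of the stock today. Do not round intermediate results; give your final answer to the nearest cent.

D_1 = 2.07788
D_2 = 2.38541
D_3 = 2.73845
D_4 = 3.14374
Terminal value at year 4: TV = D_4×(1+g_2)/(r−g_2) = 3.16260/0.13 = 24.32768
P_0 = D_1/(1+r)^1 + D_2/(1+r)^2 + D_3/(1+r)^3 + D_4/(1+r)^4 + TV/(1+r)^4
    = 1.82912 + 1.84844 + 1.86797 + 1.88770 + 14.60789 = 22.04112

£22.04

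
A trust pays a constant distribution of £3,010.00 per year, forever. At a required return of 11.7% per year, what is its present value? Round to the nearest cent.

Level perpetuity: PV = C / r = £3,010.00 / 0.117 = £25,726.50

£25726.50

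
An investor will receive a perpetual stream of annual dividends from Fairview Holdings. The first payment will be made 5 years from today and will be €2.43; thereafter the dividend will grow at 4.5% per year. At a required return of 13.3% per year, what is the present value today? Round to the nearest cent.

€16.76

Value at end of year 4: C₁ / (r − g) = €2.43 / (0.133 − 0.045) = €27.6136
Discount to today: PV = €27.6136 / (1 + 0.133)^4 = €27.6136 / 1.647857 = €16.76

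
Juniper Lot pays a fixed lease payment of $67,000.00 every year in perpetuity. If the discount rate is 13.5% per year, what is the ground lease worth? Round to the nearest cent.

Level perpetuity: PV = C / r = $67,000.00 / 0.135 = $496,296.30

$496296.30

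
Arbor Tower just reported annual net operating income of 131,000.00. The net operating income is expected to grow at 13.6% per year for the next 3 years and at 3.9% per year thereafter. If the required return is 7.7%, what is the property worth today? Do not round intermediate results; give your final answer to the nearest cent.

D_1 = 148816.00000
D_2 = 169054.97600
D_3 = 192046.45274
Terminal value at year 3: TV = D_3×(1+g_2)/(r−g_2) = 199536.26439/0.038 = 5250954.32612
P_0 = D_1/(1+r)^1 + D_2/(1+r)^2 + D_3/(1+r)^3 + TV/(1+r)^3
    = 138176.41597 + 145745.96893 + 153730.19564 + 4203307.19144 = 4640959.77199

4640959.77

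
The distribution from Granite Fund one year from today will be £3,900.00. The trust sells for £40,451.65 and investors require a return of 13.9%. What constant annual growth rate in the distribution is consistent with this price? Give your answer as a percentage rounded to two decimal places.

P = D₁/(r−g) ⇒ g = r − D₁/P = 0.139 − £3,900.00/£40,451.65 = 0.042589

4.26%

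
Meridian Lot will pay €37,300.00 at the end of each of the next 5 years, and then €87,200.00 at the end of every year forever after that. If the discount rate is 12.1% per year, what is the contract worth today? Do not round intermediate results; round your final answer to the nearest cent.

PV of 5-year annuity: €37,300.00 × [1 − (1+0.121)^−5] / 0.121 = 134125.72250
Perpetuity value at year 5: €87,200.00 / 0.121 = 720661.15702
PV of perpetuity: 720661.15702 / (1+0.121)^5 = 407101.82721
Total PV = 134125.72250 + 407101.82721 = 541227.54971

€541227.55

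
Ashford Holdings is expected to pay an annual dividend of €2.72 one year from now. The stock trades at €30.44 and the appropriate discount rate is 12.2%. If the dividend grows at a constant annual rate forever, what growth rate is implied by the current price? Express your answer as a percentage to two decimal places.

3.26%

P = D₁/(r−g) ⇒ g = r − D₁/P = 0.122 − €2.72/€30.44 = 0.032644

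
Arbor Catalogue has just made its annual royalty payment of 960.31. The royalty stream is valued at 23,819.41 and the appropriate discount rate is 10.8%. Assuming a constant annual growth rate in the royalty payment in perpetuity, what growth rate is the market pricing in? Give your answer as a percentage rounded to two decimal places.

P = D₀(1+g)/(r−g) ⇒ P(r−g) = D₀(1+g) ⇒ g(P+D₀) = P·r − D₀
g = (P·r − D₀)/(P + D₀) = (23,819.41×0.108 − 960.31) / (23,819.41 + 960.31) = 0.065061

6.51%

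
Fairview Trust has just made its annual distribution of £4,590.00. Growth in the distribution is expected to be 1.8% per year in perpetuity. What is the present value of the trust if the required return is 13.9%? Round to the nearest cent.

£38616.69

D₁ = D₀ × (1 + g) = £4,590.00 × 1.018 = £4,672.6200
Growing perpetuity: P = D₁ / (r − g) = £4,672.6200 / (0.139 − 0.018) = £38,616.69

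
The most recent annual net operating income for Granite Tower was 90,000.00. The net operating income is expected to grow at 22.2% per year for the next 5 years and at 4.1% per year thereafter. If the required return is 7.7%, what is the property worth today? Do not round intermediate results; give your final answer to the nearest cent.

5561906.08

D_1 = 109980.00000
D_2 = 134395.56000
D_3 = 164231.37432
D_4 = 200690.73942
D_5 = 245244.08357
Terminal value at year 5: TV = D_5×(1+g_2)/(r−g_2) = 255299.09100/0.036 = 7091641.41657
P_0 = D_1/(1+r)^1 + D_2/(1+r)^2 + D_3/(1+r)^3 + D_4/(1+r)^4 + D_5/(1+r)^5 + TV/(1+r)^5
    = 102116.99164 + 115865.33314 + 131464.65840 + 149164.17137 + 169246.62712 + 4894048.30090 = 5561906.08256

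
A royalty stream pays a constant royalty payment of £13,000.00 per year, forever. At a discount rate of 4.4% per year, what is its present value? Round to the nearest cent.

Level perpetuity: PV = C / r = £13,000.00 / 0.044 = £295,454.55

£295454.55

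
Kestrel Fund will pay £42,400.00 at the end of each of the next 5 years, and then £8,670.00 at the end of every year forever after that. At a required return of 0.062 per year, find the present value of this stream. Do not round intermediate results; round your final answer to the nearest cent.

£281152.02

PV of 5-year annuity: £42,400.00 × [1 − (1+0.062)^−5] / 0.062 = 177636.64927
Perpetuity value at year 5: £8,670.00 / 0.062 = 139838.70968
PV of perpetuity: 139838.70968 / (1+0.062)^5 = 103515.36654
Total PV = 177636.64927 + 103515.36654 = 281152.01581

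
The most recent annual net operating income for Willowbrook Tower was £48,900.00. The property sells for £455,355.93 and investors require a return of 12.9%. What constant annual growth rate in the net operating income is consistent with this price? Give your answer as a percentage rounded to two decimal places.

1.95%

P = D₀(1+g)/(r−g) ⇒ P(r−g) = D₀(1+g) ⇒ g(P+D₀) = P·r − D₀
g = (P·r − D₀)/(P + D₀) = (£455,355.93×0.129 − £48,900.00) / (£455,355.93 + £48,900.00) = 0.019516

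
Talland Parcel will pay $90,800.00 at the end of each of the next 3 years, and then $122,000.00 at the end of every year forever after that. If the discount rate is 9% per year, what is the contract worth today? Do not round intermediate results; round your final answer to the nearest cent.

PV of 3-year annuity: $90,800.00 × [1 − (1+0.09)^−3] / 0.09 = 229841.55567
Perpetuity value at year 3: $122,000.00 / 0.09 = 1355555.55556
PV of perpetuity: 1355555.55556 / (1+0.09)^3 = 1046737.60630
Total PV = 229841.55567 + 1046737.60630 = 1276579.16198

$1276579.16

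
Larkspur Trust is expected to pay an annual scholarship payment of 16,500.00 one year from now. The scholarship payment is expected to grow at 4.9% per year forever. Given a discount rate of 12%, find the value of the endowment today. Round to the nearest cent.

Growing perpetuity: P = D₁ / (r − g) = 16,500.0000 / (0.12 − 0.049) = 232,394.37

232394.37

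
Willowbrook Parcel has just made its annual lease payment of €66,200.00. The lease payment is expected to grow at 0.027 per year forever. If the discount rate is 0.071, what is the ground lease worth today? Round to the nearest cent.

D₁ = D₀ × (1 + g) = €66,200.00 × 1.027 = €67,987.4000
Growing perpetuity: P = D₁ / (r − g) = €67,987.4000 / (0.071 − 0.027) = €1,545,168.18

€1545168.18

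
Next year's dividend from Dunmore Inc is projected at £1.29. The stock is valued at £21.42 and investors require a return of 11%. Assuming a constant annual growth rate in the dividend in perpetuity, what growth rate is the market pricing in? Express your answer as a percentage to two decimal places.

4.98%

P = D₁/(r−g) ⇒ g = r − D₁/P = 0.11 − £1.29/£21.42 = 0.049776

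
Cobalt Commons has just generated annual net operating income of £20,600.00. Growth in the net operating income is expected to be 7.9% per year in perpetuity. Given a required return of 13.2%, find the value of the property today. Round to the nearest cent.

£419384.91

D₁ = D₀ × (1 + g) = £20,600.00 × 1.079 = £22,227.4000
Growing perpetuity: P = D₁ / (r − g) = £22,227.4000 / (0.132 − 0.079) = £419,384.91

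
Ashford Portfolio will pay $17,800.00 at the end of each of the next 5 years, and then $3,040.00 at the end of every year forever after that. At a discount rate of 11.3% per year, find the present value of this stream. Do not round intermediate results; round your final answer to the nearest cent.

$81044.90

PV of 5-year annuity: $17,800.00 × [1 − (1+0.113)^−5] / 0.113 = 65293.49822
Perpetuity value at year 5: $3,040.00 / 0.113 = 26902.65487
PV of perpetuity: 26902.65487 / (1+0.113)^5 = 15751.40573
Total PV = 65293.49822 + 15751.40573 = 81044.90395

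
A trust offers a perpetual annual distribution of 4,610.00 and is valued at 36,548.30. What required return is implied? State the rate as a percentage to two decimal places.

12.61%

P = C/r ⇒ r = C/P = 4,610.00/36,548.30 = 0.126134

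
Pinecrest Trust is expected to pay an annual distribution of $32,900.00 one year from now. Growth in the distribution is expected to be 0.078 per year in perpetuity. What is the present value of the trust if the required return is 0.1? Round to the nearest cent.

Growing perpetuity: P = D₁ / (r − g) = $32,900.0000 / (0.1 − 0.078) = $1,495,454.55

$1495454.55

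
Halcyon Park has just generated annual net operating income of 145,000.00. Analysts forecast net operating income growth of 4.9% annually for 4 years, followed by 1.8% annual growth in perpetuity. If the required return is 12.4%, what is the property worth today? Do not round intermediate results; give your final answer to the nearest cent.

1545935.08

D_1 = 152105.00000
D_2 = 159558.14500
D_3 = 167376.49410
D_4 = 175577.94232
Terminal value at year 4: TV = D_4×(1+g_2)/(r−g_2) = 178738.34528/0.106 = 1686210.80451
P_0 = D_1/(1+r)^1 + D_2/(1+r)^2 + D_3/(1+r)^3 + D_4/(1+r)^4 + TV/(1+r)^4
    = 135324.73310 + 126295.05785 + 117867.89651 + 110003.04577 + 1056444.34519 = 1545935.07841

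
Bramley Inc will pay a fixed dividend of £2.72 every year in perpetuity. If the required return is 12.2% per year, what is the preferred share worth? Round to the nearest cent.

£22.30

Level perpetuity: PV = C / r = £2.72 / 0.122 = £22.30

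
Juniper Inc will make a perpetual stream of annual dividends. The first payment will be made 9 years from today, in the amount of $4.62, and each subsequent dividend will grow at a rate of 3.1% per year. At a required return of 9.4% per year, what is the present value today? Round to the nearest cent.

Value at end of year 8: C₁ / (r − g) = $4.62 / (0.094 − 0.031) = $73.3333
Discount to today: PV = $73.3333 / (1 + 0.094)^8 = $73.3333 / 2.051817 = $35.74

$35.74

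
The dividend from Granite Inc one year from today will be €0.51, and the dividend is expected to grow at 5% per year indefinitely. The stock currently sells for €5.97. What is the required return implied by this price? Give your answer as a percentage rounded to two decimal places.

P = D₁/(r − g) ⇒ r = D₁/P + g = €0.5100/€5.97 + 0.05 = 0.085427 + 0.05 = 0.135427

13.54%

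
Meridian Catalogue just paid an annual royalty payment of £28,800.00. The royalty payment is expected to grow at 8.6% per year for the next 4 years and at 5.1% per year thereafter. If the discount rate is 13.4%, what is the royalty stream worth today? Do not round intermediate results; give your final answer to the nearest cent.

D_1 = 31276.80000
D_2 = 33966.60480
D_3 = 36887.73281
D_4 = 40060.07783
Terminal value at year 4: TV = D_4×(1+g_2)/(r−g_2) = 42103.14180/0.083 = 507266.76873
P_0 = D_1/(1+r)^1 + D_2/(1+r)^2 + D_3/(1+r)^3 + D_4/(1+r)^4 + TV/(1+r)^4
    = 27580.95238 + 26413.50466 + 25295.47272 + 24224.76488 + 306749.73357 = 410264.42821

£410264.43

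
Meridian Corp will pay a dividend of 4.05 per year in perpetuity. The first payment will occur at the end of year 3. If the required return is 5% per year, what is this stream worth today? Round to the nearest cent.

Value at end of year 2: C / r = 4.05 / 0.05 = 81.0000
Discount to today: PV = 81.0000 / (1 + 0.05)^2 = 81.0000 / 1.102500 = 73.47

73.47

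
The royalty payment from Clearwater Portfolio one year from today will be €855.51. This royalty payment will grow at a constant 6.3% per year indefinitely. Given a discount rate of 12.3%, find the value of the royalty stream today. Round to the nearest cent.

€14258.50

Growing perpetuity: P = D₁ / (r − g) = €855.5100 / (0.123 − 0.063) = €14,258.50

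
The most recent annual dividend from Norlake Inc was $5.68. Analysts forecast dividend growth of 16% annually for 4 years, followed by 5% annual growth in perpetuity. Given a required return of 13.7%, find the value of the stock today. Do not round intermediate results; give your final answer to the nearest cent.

D_1 = 6.58880
D_2 = 7.64301
D_3 = 8.86589
D_4 = 10.28443
Terminal value at year 4: TV = D_4×(1+g_2)/(r−g_2) = 10.79865/0.087 = 124.12245
P_0 = D_1/(1+r)^1 + D_2/(1+r)^2 + D_3/(1+r)^3 + D_4/(1+r)^4 + TV/(1+r)^4
    = 5.79490 + 5.91212 + 6.03172 + 6.15373 + 74.26915 = 98.16162

$98.16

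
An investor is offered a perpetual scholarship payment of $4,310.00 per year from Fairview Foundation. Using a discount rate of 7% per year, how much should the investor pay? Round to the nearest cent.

Level perpetuity: PV = C / r = $4,310.00 / 0.07 = $61,571.43

$61571.43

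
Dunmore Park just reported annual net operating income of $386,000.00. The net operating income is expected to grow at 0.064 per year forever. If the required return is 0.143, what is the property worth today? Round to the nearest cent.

D₁ = D₀ × (1 + g) = $386,000.00 × 1.064 = $410,704.0000
Growing perpetuity: P = D₁ / (r − g) = $410,704.0000 / (0.143 − 0.064) = $5,198,784.81

$5198784.81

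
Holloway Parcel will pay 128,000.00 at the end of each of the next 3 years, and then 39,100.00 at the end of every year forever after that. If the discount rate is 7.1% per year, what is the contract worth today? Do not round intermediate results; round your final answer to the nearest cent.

PV of 3-year annuity: 128,000.00 × [1 − (1+0.071)^−3] / 0.071 = 335299.67321
Perpetuity value at year 3: 39,100.00 / 0.071 = 550704.22535
PV of perpetuity: 550704.22535 / (1+0.071)^3 = 448280.65330
Total PV = 335299.67321 + 448280.65330 = 783580.32651

783580.33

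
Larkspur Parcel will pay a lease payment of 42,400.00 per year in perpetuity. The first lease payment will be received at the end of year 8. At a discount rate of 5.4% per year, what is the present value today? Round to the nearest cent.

543360.20

Value at end of year 7: C / r = 42,400.00 / 0.054 = 785,185.1852
Discount to today: PV = 785,185.1852 / (1 + 0.054)^7 = 785,185.1852 / 1.445055 = 543,360.20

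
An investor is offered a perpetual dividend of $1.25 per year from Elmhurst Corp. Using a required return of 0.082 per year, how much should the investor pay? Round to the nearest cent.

Level perpetuity: PV = C / r = $1.25 / 0.082 = $15.24

$15.24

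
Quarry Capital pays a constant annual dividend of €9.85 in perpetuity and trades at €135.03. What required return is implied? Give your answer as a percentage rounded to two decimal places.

P = C/r ⇒ r = C/P = €9.85/€135.03 = 0.072947

7.29%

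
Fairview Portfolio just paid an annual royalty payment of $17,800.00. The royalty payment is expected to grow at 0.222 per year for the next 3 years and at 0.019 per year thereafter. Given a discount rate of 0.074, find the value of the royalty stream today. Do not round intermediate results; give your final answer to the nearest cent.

$555287.72

D_1 = 21751.60000
D_2 = 26580.45520
D_3 = 32481.31625
Terminal value at year 3: TV = D_3×(1+g_2)/(r−g_2) = 33098.46126/0.055 = 601790.20479
P_0 = D_1/(1+r)^1 + D_2/(1+r)^2 + D_3/(1+r)^3 + TV/(1+r)^3
    = 20252.88641 + 23043.78695 + 26219.28087 + 485771.76744 = 555287.72167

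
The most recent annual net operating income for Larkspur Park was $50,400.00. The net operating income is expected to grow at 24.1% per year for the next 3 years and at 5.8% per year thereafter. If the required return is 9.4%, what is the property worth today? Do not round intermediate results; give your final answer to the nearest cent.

D_1 = 62546.40000
D_2 = 77620.08240
D_3 = 96326.52226
Terminal value at year 3: TV = D_3×(1+g_2)/(r−g_2) = 101913.46055/0.036 = 2830929.45971
P_0 = D_1/(1+r)^1 + D_2/(1+r)^2 + D_3/(1+r)^3 + TV/(1+r)^3
    = 57172.21207 + 64854.40144 + 73568.84112 + 2162106.49736 = 2357701.95198

$2357701.95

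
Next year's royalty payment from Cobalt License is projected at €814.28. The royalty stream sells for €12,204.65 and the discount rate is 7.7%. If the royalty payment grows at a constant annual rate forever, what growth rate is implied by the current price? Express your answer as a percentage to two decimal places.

P = D₁/(r−g) ⇒ g = r − D₁/P = 0.077 − €814.28/€12,204.65 = 0.010281

1.03%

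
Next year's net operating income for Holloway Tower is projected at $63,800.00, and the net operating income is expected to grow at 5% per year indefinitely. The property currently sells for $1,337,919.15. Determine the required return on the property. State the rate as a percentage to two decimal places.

9.77%

P = D₁/(r − g) ⇒ r = D₁/P + g = $63,800.0000/$1,337,919.15 + 0.05 = 0.047686 + 0.05 = 0.097686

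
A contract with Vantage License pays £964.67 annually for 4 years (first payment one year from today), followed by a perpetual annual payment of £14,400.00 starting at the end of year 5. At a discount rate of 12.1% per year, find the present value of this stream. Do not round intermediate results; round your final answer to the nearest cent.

£78286.27

PV of 4-year annuity: £964.67 × [1 − (1+0.121)^−4] / 0.121 = 2923.87947
Perpetuity value at year 4: £14,400.00 / 0.121 = 119008.26446
PV of perpetuity: 119008.26446 / (1+0.121)^4 = 75362.39146
Total PV = 2923.87947 + 75362.39146 = 78286.27093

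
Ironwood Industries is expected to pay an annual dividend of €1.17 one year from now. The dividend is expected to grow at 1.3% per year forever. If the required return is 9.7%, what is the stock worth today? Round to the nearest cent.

Growing perpetuity: P = D₁ / (r − g) = €1.1700 / (0.097 − 0.013) = €13.93

€13.93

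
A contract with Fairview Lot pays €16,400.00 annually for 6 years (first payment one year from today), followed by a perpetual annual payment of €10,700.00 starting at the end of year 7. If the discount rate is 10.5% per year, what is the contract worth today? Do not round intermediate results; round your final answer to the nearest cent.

€126370.18

PV of 6-year annuity: €16,400.00 × [1 − (1+0.105)^−6] / 0.105 = 70391.74196
Perpetuity value at year 6: €10,700.00 / 0.105 = 101904.76190
PV of perpetuity: 101904.76190 / (1+0.105)^6 = 55978.44246
Total PV = 70391.74196 + 55978.44246 = 126370.18441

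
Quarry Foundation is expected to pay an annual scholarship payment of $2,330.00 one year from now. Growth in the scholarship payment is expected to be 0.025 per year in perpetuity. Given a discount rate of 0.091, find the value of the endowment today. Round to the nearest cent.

Growing perpetuity: P = D₁ / (r − g) = $2,330.0000 / (0.091 − 0.025) = $35,303.03

$35303.03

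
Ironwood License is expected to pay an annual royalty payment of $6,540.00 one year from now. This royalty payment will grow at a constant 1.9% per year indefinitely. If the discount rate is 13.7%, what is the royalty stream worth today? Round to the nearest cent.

Growing perpetuity: P = D₁ / (r − g) = $6,540.0000 / (0.137 − 0.019) = $55,423.73

$55423.73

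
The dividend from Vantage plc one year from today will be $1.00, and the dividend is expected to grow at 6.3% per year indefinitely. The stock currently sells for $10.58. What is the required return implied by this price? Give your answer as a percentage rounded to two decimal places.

P = D₁/(r − g) ⇒ r = D₁/P + g = $1.0000/$10.58 + 0.063 = 0.094518 + 0.063 = 0.157518

15.75%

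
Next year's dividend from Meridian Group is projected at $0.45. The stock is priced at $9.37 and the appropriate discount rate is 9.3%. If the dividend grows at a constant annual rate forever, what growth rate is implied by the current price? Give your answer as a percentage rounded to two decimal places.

4.50%

P = D₁/(r−g) ⇒ g = r − D₁/P = 0.093 − $0.45/$9.37 = 0.044974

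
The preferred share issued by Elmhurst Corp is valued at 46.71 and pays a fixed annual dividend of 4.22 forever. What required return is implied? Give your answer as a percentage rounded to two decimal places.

9.03%

P = C/r ⇒ r = C/P = 4.22/46.71 = 0.090345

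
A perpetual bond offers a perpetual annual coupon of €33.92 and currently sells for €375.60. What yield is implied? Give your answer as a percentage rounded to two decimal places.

9.03%

P = C/r ⇒ r = C/P = €33.92/€375.60 = 0.090309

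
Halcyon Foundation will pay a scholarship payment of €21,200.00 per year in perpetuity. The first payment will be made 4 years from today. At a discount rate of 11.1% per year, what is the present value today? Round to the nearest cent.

Value at end of year 3: C / r = €21,200.00 / 0.111 = €190,990.9910
Discount to today: PV = €190,990.9910 / (1 + 0.111)^3 = €190,990.9910 / 1.371331 = €139,274.21

€139274.21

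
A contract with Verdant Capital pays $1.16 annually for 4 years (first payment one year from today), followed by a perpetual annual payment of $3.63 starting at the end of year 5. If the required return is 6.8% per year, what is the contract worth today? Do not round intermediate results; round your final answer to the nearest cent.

PV of 4-year annuity: $1.16 × [1 − (1+0.068)^−4] / 0.068 = 3.94697
Perpetuity value at year 4: $3.63 / 0.068 = 53.38235
PV of perpetuity: 53.38235 / (1+0.068)^4 = 41.03106
Total PV = 3.94697 + 41.03106 = 44.97803

$44.98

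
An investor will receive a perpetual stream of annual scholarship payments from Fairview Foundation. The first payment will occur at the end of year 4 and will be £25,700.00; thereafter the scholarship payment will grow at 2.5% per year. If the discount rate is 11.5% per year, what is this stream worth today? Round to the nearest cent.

£205999.43

Value at end of year 3: C₁ / (r − g) = £25,700.00 / (0.115 − 0.025) = £285,555.5556
Discount to today: PV = £285,555.5556 / (1 + 0.115)^3 = £285,555.5556 / 1.386196 = £205,999.43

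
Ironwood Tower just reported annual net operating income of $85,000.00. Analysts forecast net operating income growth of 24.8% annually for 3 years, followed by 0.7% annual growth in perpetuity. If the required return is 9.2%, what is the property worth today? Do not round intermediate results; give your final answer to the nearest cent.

D_1 = 106080.00000
D_2 = 132387.84000
D_3 = 165220.02432
Terminal value at year 3: TV = D_3×(1+g_2)/(r−g_2) = 166376.56449/0.085 = 1957371.34694
P_0 = D_1/(1+r)^1 + D_2/(1+r)^2 + D_3/(1+r)^3 + TV/(1+r)^3
    = 97142.85714 + 111020.40816 + 126880.46647 + 1503160.34985 = 1838204.08163

$1838204.08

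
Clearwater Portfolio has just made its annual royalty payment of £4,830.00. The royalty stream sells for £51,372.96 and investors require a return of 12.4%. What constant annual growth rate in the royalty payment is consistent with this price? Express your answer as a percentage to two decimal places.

2.74%

P = D₀(1+g)/(r−g) ⇒ P(r−g) = D₀(1+g) ⇒ g(P+D₀) = P·r − D₀
g = (P·r − D₀)/(P + D₀) = (£51,372.96×0.124 − £4,830.00) / (£51,372.96 + £4,830.00) = 0.027405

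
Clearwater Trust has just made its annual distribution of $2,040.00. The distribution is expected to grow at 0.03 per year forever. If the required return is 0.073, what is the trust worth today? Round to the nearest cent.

D₁ = D₀ × (1 + g) = $2,040.00 × 1.03 = $2,101.2000
Growing perpetuity: P = D₁ / (r − g) = $2,101.2000 / (0.073 − 0.03) = $48,865.12

$48865.12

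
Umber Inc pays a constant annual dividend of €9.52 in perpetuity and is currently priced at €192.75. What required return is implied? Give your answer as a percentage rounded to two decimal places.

4.94%

P = C/r ⇒ r = C/P = €9.52/€192.75 = 0.049390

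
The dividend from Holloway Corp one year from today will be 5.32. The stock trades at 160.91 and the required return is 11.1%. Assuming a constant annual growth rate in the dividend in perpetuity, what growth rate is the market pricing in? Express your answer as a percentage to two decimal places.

7.79%

P = D₁/(r−g) ⇒ g = r − D₁/P = 0.111 − 5.32/160.91 = 0.077938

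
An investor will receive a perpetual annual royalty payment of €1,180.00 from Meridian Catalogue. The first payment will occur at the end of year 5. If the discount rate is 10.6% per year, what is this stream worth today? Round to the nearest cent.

Value at end of year 4: C / r = €1,180.00 / 0.106 = €11,132.0755
Discount to today: PV = €11,132.0755 / (1 + 0.106)^4 = €11,132.0755 / 1.496306 = €7,439.70

€7439.70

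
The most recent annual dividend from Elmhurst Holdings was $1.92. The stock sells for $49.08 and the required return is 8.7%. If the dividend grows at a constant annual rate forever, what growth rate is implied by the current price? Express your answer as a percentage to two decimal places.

P = D₀(1+g)/(r−g) ⇒ P(r−g) = D₀(1+g) ⇒ g(P+D₀) = P·r − D₀
g = (P·r − D₀)/(P + D₀) = ($49.08×0.087 − $1.92) / ($49.08 + $1.92) = 0.046078

4.61%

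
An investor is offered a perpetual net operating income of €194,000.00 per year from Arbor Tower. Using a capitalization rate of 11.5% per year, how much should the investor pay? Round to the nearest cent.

Level perpetuity: PV = C / r = €194,000.00 / 0.115 = €1,686,956.52

€1686956.52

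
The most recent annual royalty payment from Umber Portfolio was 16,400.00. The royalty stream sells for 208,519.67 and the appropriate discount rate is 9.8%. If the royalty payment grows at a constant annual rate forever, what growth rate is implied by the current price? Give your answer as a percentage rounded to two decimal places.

1.79%

P = D₀(1+g)/(r−g) ⇒ P(r−g) = D₀(1+g) ⇒ g(P+D₀) = P·r − D₀
g = (P·r − D₀)/(P + D₀) = (208,519.67×0.098 − 16,400.00) / (208,519.67 + 16,400.00) = 0.017939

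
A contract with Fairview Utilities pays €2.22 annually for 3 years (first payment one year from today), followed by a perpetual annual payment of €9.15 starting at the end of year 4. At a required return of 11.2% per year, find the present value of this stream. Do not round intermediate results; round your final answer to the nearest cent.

€64.82

PV of 3-year annuity: €2.22 × [1 − (1+0.112)^−3] / 0.112 = 5.40623
Perpetuity value at year 3: €9.15 / 0.112 = 81.69643
PV of perpetuity: 81.69643 / (1+0.112)^3 = 59.41399
Total PV = 5.40623 + 59.41399 = 64.82022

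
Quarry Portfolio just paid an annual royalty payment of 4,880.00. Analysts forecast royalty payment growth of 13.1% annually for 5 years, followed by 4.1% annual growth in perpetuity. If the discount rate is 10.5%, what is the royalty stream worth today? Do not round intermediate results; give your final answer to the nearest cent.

115341.90

D_1 = 5519.28000
D_2 = 6242.30568
D_3 = 7060.04772
D_4 = 7984.91398
D_5 = 9030.93771
Terminal value at year 5: TV = D_5×(1+g_2)/(r−g_2) = 9401.20615/0.064 = 146893.84614
P_0 = D_1/(1+r)^1 + D_2/(1+r)^2 + D_3/(1+r)^3 + D_4/(1+r)^4 + D_5/(1+r)^5 + TV/(1+r)^5
    = 4994.82353 + 5112.34879 + 5232.63935 + 5355.76027 + 5481.77816 + 89164.54794 = 115341.89804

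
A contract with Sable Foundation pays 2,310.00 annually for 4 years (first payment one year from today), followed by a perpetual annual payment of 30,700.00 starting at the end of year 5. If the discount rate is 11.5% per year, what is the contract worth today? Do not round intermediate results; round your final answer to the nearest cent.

PV of 4-year annuity: 2,310.00 × [1 − (1+0.115)^−4] / 0.115 = 7090.80788
Perpetuity value at year 4: 30,700.00 / 0.115 = 266956.52174
PV of perpetuity: 266956.52174 / (1+0.115)^4 = 172719.37810
Total PV = 7090.80788 + 172719.37810 = 179810.18597

179810.19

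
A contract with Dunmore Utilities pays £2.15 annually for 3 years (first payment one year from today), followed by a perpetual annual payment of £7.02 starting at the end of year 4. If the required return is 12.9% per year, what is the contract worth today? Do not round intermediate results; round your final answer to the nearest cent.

£42.90

PV of 3-year annuity: £2.15 × [1 − (1+0.129)^−3] / 0.129 = 5.08511
Perpetuity value at year 3: £7.02 / 0.129 = 54.41860
PV of perpetuity: 54.41860 / (1+0.129)^3 = 37.81513
Total PV = 5.08511 + 37.81513 = 42.90024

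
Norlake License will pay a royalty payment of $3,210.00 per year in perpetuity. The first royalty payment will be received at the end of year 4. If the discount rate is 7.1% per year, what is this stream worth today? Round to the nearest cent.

Value at end of year 3: C / r = $3,210.00 / 0.071 = $45,211.2676
Discount to today: PV = $45,211.2676 / (1 + 0.071)^3 = $45,211.2676 / 1.228481 = $36,802.58

$36802.58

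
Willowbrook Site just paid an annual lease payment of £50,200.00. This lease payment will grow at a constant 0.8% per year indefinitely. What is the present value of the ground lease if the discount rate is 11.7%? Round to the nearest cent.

D₁ = D₀ × (1 + g) = £50,200.00 × 1.008 = £50,601.6000
Growing perpetuity: P = D₁ / (r − g) = £50,601.6000 / (0.117 − 0.008) = £464,234.86

£464234.86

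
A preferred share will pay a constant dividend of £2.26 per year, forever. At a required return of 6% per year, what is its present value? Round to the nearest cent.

Level perpetuity: PV = C / r = £2.26 / 0.06 = £37.67

£37.67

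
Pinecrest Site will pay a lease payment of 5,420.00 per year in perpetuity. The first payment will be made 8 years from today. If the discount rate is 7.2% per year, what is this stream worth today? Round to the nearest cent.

Value at end of year 7: C / r = 5,420.00 / 0.072 = 75,277.7778
Discount to today: PV = 75,277.7778 / (1 + 0.072)^7 = 75,277.7778 / 1.626910 = 46,270.40

46270.40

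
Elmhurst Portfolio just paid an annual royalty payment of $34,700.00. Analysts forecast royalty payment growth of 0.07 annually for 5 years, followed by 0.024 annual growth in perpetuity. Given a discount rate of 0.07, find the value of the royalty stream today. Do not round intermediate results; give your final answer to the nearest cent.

D_1 = 37129.00000
D_2 = 39728.03000
D_3 = 42508.99210
D_4 = 45484.62155
D_5 = 48668.54506
Terminal value at year 5: TV = D_5×(1+g_2)/(r−g_2) = 49836.59014/0.046 = 1083404.13340
P_0 = D_1/(1+r)^1 + D_2/(1+r)^2 + D_3/(1+r)^3 + D_4/(1+r)^4 + D_5/(1+r)^5 + TV/(1+r)^5
    = 34700.00000 + 34700.00000 + 34700.00000 + 34700.00000 + 34700.00000 + 772452.17391 = 945952.17391

$945952.17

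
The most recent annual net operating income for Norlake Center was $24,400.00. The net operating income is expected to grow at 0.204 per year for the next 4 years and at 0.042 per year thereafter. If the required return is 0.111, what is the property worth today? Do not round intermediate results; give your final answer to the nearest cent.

D_1 = 29377.60000
D_2 = 35370.63040
D_3 = 42586.23900
D_4 = 51273.83176
Terminal value at year 4: TV = D_4×(1+g_2)/(r−g_2) = 53427.33269/0.069 = 774309.16945
P_0 = D_1/(1+r)^1 + D_2/(1+r)^2 + D_3/(1+r)^3 + D_4/(1+r)^4 + TV/(1+r)^4
    = 26442.48425 + 28655.94153 + 31054.68371 + 33654.22069 + 508227.50658 = 628034.83675

$628034.84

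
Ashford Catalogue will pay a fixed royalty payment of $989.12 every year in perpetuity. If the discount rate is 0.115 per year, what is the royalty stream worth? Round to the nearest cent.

$8601.04

Level perpetuity: PV = C / r = $989.12 / 0.115 = $8,601.04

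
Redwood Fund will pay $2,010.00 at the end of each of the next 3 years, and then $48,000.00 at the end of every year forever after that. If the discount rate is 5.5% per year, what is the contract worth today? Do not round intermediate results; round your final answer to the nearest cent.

PV of 3-year annuity: $2,010.00 × [1 − (1+0.055)^−3] / 0.055 = 5422.84609
Perpetuity value at year 3: $48,000.00 / 0.055 = 872727.27273
PV of perpetuity: 872727.27273 / (1+0.055)^3 = 743226.47056
Total PV = 5422.84609 + 743226.47056 = 748649.31665

$748649.32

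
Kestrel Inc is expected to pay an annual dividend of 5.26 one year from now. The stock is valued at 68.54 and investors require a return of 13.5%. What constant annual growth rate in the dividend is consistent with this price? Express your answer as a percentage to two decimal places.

P = D₁/(r−g) ⇒ g = r − D₁/P = 0.135 − 5.26/68.54 = 0.058256

5.83%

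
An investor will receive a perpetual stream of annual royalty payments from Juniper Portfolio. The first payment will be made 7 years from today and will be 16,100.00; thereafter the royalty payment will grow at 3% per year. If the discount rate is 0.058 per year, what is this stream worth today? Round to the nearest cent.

Value at end of year 6: C₁ / (r − g) = 16,100.00 / (0.058 − 0.03) = 575,000.0000
Discount to today: PV = 575,000.0000 / (1 + 0.058)^6 = 575,000.0000 / 1.402536 = 409,971.66

409971.66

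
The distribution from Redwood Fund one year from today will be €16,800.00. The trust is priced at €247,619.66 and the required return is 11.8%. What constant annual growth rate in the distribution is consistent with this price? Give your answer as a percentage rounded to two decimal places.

P = D₁/(r−g) ⇒ g = r − D₁/P = 0.118 − €16,800.00/€247,619.66 = 0.050154

5.02%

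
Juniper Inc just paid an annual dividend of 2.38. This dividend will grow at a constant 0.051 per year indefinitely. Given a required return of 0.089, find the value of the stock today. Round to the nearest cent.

65.83

D₁ = D₀ × (1 + g) = 2.38 × 1.051 = 2.5014
Growing perpetuity: P = D₁ / (r − g) = 2.5014 / (0.089 − 0.051) = 65.83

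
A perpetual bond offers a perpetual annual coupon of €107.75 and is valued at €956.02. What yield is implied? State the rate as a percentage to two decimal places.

P = C/r ⇒ r = C/P = €107.75/€956.02 = 0.112707

11.27%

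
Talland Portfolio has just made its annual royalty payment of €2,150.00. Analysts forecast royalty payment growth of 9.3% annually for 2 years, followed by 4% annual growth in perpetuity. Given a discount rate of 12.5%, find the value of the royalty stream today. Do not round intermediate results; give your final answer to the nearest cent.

D_1 = 2349.95000
D_2 = 2568.49535
Terminal value at year 2: TV = D_2×(1+g_2)/(r−g_2) = 2671.23516/0.085 = 31426.29605
P_0 = D_1/(1+r)^1 + D_2/(1+r)^2 + TV/(1+r)^2
    = 2088.84444 + 2029.42842 + 24830.65367 = 28948.92654

€28948.93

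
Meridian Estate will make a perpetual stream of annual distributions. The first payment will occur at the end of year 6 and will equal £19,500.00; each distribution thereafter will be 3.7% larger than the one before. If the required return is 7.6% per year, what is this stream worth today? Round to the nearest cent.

£346663.92

Value at end of year 5: C₁ / (r − g) = £19,500.00 / (0.076 − 0.037) = £500,000.0000
Discount to today: PV = £500,000.0000 / (1 + 0.076)^5 = £500,000.0000 / 1.442319 = £346,663.92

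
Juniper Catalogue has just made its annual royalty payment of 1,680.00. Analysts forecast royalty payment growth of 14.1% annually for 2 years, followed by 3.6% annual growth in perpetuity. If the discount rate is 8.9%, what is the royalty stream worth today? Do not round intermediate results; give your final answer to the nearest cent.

D_1 = 1916.88000
D_2 = 2187.16008
Terminal value at year 2: TV = D_2×(1+g_2)/(r−g_2) = 2265.89784/0.053 = 42752.78949
P_0 = D_1/(1+r)^1 + D_2/(1+r)^2 + TV/(1+r)^2
    = 1760.22039 + 1844.27131 + 36050.28454 = 39654.77624

39654.78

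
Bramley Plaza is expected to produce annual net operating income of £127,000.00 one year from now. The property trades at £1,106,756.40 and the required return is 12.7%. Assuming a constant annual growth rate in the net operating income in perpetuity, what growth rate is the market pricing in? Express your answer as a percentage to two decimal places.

1.23%

P = D₁/(r−g) ⇒ g = r − D₁/P = 0.127 − £127,000.00/£1,106,756.40 = 0.012250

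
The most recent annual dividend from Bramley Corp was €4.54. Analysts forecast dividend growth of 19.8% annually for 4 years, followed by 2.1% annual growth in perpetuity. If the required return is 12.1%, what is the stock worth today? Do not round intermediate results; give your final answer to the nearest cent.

€81.96

D_1 = 5.43892
D_2 = 6.51583
D_3 = 7.80596
D_4 = 9.35154
Terminal value at year 4: TV = D_4×(1+g_2)/(r−g_2) = 9.54792/0.1 = 95.47922
P_0 = D_1/(1+r)^1 + D_2/(1+r)^2 + D_3/(1+r)^3 + D_4/(1+r)^4 + TV/(1+r)^4
    = 4.85185 + 5.18511 + 5.54127 + 5.92189 + 60.46254 = 81.96267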